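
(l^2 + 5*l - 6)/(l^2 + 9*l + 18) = (l - 1)/(l + 3)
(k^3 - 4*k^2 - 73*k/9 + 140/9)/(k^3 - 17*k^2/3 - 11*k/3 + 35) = (k - 4/3)/(k - 3)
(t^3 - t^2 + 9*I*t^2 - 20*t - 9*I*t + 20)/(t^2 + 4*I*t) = t - 1 + 5*I - 5*I/t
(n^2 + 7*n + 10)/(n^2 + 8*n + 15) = (n + 2)/(n + 3)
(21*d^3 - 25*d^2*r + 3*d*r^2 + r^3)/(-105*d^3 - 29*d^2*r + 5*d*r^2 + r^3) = (3*d^2 - 4*d*r + r^2)/(-15*d^2 - 2*d*r + r^2)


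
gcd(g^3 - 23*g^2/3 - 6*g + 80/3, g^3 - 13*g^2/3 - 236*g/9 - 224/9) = g - 8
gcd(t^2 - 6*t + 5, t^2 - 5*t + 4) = t - 1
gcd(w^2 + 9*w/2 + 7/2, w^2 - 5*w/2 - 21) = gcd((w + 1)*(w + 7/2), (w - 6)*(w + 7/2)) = w + 7/2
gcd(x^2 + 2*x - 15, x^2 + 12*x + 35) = x + 5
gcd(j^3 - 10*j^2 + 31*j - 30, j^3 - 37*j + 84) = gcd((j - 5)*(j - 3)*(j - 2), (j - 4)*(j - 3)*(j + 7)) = j - 3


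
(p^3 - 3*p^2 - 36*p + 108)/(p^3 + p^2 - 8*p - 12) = (p^2 - 36)/(p^2 + 4*p + 4)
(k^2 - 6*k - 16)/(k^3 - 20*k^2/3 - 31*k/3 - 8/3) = 3*(k + 2)/(3*k^2 + 4*k + 1)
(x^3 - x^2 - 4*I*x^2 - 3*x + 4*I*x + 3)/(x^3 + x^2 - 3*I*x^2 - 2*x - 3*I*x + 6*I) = (x - I)/(x + 2)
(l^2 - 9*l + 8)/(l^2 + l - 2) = (l - 8)/(l + 2)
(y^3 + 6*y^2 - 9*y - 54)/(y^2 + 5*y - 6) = (y^2 - 9)/(y - 1)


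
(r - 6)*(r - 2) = r^2 - 8*r + 12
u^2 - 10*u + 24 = (u - 6)*(u - 4)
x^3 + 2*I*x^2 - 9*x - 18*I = (x - 3)*(x + 3)*(x + 2*I)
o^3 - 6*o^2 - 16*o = o*(o - 8)*(o + 2)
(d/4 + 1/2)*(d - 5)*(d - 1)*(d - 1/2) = d^4/4 - 9*d^3/8 - 5*d^2/4 + 27*d/8 - 5/4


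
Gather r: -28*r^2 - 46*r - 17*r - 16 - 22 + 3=-28*r^2 - 63*r - 35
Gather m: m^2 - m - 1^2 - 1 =m^2 - m - 2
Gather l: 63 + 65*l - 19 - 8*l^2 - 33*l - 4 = -8*l^2 + 32*l + 40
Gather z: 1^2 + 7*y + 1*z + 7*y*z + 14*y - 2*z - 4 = 21*y + z*(7*y - 1) - 3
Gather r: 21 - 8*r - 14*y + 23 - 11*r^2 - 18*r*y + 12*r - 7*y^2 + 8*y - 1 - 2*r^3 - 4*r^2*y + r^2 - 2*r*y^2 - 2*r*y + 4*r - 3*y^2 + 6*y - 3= -2*r^3 + r^2*(-4*y - 10) + r*(-2*y^2 - 20*y + 8) - 10*y^2 + 40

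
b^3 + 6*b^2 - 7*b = b*(b - 1)*(b + 7)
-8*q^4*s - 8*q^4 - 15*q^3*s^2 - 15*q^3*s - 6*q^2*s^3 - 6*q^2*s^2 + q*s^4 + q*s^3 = (-8*q + s)*(q + s)^2*(q*s + q)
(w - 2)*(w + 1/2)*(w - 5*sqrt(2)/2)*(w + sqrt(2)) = w^4 - 3*sqrt(2)*w^3/2 - 3*w^3/2 - 6*w^2 + 9*sqrt(2)*w^2/4 + 3*sqrt(2)*w/2 + 15*w/2 + 5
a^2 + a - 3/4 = (a - 1/2)*(a + 3/2)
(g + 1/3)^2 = g^2 + 2*g/3 + 1/9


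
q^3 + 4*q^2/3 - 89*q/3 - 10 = (q - 5)*(q + 1/3)*(q + 6)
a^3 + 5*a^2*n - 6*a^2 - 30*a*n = a*(a - 6)*(a + 5*n)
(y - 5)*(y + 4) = y^2 - y - 20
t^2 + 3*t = t*(t + 3)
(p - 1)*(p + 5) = p^2 + 4*p - 5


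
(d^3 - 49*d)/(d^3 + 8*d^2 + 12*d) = (d^2 - 49)/(d^2 + 8*d + 12)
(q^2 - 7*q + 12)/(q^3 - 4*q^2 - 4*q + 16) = (q - 3)/(q^2 - 4)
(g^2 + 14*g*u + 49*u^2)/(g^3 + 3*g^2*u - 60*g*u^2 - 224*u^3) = (-g - 7*u)/(-g^2 + 4*g*u + 32*u^2)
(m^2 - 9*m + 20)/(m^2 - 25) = (m - 4)/(m + 5)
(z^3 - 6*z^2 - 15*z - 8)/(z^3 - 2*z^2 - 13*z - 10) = (z^2 - 7*z - 8)/(z^2 - 3*z - 10)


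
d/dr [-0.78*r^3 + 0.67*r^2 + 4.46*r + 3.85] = -2.34*r^2 + 1.34*r + 4.46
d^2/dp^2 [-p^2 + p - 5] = -2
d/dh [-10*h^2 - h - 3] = -20*h - 1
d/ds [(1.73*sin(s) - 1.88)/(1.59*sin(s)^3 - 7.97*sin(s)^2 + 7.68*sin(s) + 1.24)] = (-5.5014*sin(s)^3 + 22.7557*sin(s)^2 - 29.9672*sin(s) + 16.5836)*cos(s)/(2.5281*sin(s)^6 - 25.3446*sin(s)^5 + 87.9433*sin(s)^4 - 118.476*sin(s)^3 + 39.2168*sin(s)^2 + 19.0464*sin(s) + 1.5376)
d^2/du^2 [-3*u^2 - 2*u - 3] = -6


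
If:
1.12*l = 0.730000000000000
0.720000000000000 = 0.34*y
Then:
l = 0.65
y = 2.12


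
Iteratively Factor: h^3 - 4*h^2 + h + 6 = (h - 2)*(h^2 - 2*h - 3) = (h - 3)*(h - 2)*(h + 1)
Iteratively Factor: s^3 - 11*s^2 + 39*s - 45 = (s - 5)*(s^2 - 6*s + 9) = (s - 5)*(s - 3)*(s - 3)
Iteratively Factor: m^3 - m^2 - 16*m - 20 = (m + 2)*(m^2 - 3*m - 10) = (m - 5)*(m + 2)*(m + 2)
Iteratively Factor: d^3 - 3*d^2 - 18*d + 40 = (d - 5)*(d^2 + 2*d - 8) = (d - 5)*(d - 2)*(d + 4)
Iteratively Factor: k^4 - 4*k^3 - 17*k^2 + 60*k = (k - 3)*(k^3 - k^2 - 20*k) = k*(k - 3)*(k^2 - k - 20) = k*(k - 3)*(k + 4)*(k - 5)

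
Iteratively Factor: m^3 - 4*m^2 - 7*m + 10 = (m - 5)*(m^2 + m - 2) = (m - 5)*(m - 1)*(m + 2)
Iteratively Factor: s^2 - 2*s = (s - 2)*(s)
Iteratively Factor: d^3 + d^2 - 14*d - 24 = (d + 2)*(d^2 - d - 12) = (d + 2)*(d + 3)*(d - 4)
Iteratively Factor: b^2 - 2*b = (b - 2)*(b)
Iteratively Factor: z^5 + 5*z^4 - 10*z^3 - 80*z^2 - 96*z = (z + 2)*(z^4 + 3*z^3 - 16*z^2 - 48*z) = (z + 2)*(z + 4)*(z^3 - z^2 - 12*z) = (z + 2)*(z + 3)*(z + 4)*(z^2 - 4*z) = z*(z + 2)*(z + 3)*(z + 4)*(z - 4)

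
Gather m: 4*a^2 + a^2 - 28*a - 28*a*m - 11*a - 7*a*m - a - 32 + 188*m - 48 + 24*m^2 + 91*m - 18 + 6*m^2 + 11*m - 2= 5*a^2 - 40*a + 30*m^2 + m*(290 - 35*a) - 100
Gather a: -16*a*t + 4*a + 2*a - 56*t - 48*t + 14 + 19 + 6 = a*(6 - 16*t) - 104*t + 39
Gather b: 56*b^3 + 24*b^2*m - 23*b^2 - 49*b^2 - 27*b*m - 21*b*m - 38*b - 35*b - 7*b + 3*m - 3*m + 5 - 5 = 56*b^3 + b^2*(24*m - 72) + b*(-48*m - 80)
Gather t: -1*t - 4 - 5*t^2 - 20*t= -5*t^2 - 21*t - 4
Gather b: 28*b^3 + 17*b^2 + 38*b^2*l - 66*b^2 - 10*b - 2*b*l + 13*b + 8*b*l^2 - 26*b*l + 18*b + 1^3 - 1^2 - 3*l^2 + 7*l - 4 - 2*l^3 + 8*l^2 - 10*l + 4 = 28*b^3 + b^2*(38*l - 49) + b*(8*l^2 - 28*l + 21) - 2*l^3 + 5*l^2 - 3*l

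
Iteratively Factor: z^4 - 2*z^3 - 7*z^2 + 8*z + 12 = (z + 1)*(z^3 - 3*z^2 - 4*z + 12) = (z + 1)*(z + 2)*(z^2 - 5*z + 6) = (z - 2)*(z + 1)*(z + 2)*(z - 3)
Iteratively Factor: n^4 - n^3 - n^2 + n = (n)*(n^3 - n^2 - n + 1) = n*(n - 1)*(n^2 - 1) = n*(n - 1)*(n + 1)*(n - 1)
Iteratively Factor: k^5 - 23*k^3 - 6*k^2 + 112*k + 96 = (k - 3)*(k^4 + 3*k^3 - 14*k^2 - 48*k - 32) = (k - 4)*(k - 3)*(k^3 + 7*k^2 + 14*k + 8) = (k - 4)*(k - 3)*(k + 1)*(k^2 + 6*k + 8) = (k - 4)*(k - 3)*(k + 1)*(k + 2)*(k + 4)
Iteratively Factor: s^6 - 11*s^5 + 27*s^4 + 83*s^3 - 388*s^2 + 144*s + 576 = (s - 3)*(s^5 - 8*s^4 + 3*s^3 + 92*s^2 - 112*s - 192) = (s - 4)*(s - 3)*(s^4 - 4*s^3 - 13*s^2 + 40*s + 48) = (s - 4)*(s - 3)*(s + 1)*(s^3 - 5*s^2 - 8*s + 48) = (s - 4)^2*(s - 3)*(s + 1)*(s^2 - s - 12) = (s - 4)^2*(s - 3)*(s + 1)*(s + 3)*(s - 4)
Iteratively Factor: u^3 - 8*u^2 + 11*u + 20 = (u - 5)*(u^2 - 3*u - 4) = (u - 5)*(u + 1)*(u - 4)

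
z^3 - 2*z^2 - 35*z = z*(z - 7)*(z + 5)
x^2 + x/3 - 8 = (x - 8/3)*(x + 3)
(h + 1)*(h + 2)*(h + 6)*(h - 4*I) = h^4 + 9*h^3 - 4*I*h^3 + 20*h^2 - 36*I*h^2 + 12*h - 80*I*h - 48*I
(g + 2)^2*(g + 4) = g^3 + 8*g^2 + 20*g + 16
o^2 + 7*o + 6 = (o + 1)*(o + 6)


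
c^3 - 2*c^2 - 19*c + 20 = (c - 5)*(c - 1)*(c + 4)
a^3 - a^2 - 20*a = a*(a - 5)*(a + 4)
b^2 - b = b*(b - 1)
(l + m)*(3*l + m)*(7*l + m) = 21*l^3 + 31*l^2*m + 11*l*m^2 + m^3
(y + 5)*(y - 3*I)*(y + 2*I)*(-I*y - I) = -I*y^4 - y^3 - 6*I*y^3 - 6*y^2 - 11*I*y^2 - 5*y - 36*I*y - 30*I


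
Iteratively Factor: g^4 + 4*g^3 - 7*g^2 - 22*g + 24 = (g - 1)*(g^3 + 5*g^2 - 2*g - 24) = (g - 1)*(g + 4)*(g^2 + g - 6) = (g - 2)*(g - 1)*(g + 4)*(g + 3)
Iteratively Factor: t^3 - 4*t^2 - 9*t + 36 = (t + 3)*(t^2 - 7*t + 12) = (t - 4)*(t + 3)*(t - 3)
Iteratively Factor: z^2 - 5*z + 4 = (z - 4)*(z - 1)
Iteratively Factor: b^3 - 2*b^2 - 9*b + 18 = (b + 3)*(b^2 - 5*b + 6) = (b - 2)*(b + 3)*(b - 3)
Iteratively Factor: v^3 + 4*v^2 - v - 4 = (v - 1)*(v^2 + 5*v + 4) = (v - 1)*(v + 4)*(v + 1)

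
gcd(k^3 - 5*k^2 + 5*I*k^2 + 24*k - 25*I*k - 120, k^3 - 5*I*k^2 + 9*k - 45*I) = k - 3*I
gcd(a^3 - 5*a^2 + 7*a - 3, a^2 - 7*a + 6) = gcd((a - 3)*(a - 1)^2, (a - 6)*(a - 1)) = a - 1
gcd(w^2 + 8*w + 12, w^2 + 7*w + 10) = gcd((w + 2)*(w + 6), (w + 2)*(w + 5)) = w + 2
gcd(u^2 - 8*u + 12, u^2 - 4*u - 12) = u - 6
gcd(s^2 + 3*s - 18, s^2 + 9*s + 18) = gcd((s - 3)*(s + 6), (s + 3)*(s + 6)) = s + 6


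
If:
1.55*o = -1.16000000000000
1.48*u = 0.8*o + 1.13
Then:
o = -0.75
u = 0.36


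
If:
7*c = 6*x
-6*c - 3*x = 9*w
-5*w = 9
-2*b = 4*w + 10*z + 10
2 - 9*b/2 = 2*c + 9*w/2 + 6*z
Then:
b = 7951/3135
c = 162/95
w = -9/5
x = 189/95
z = -2468/3135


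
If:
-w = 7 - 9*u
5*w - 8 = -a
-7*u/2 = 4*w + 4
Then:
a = 1237/79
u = 48/79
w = -121/79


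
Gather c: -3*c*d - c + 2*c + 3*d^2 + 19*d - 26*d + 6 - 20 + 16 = c*(1 - 3*d) + 3*d^2 - 7*d + 2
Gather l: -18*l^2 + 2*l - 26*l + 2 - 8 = -18*l^2 - 24*l - 6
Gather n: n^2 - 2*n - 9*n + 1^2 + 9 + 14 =n^2 - 11*n + 24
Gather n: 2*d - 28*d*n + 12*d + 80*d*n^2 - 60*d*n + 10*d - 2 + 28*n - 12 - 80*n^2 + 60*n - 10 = 24*d + n^2*(80*d - 80) + n*(88 - 88*d) - 24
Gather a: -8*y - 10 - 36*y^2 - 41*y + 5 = -36*y^2 - 49*y - 5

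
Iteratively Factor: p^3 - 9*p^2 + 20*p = (p - 5)*(p^2 - 4*p) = (p - 5)*(p - 4)*(p)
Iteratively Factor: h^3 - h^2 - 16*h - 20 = (h + 2)*(h^2 - 3*h - 10) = (h - 5)*(h + 2)*(h + 2)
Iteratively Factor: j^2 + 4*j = (j)*(j + 4)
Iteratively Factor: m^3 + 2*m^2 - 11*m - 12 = (m + 4)*(m^2 - 2*m - 3) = (m + 1)*(m + 4)*(m - 3)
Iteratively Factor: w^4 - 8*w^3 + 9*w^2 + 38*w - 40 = (w - 4)*(w^3 - 4*w^2 - 7*w + 10) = (w - 5)*(w - 4)*(w^2 + w - 2) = (w - 5)*(w - 4)*(w - 1)*(w + 2)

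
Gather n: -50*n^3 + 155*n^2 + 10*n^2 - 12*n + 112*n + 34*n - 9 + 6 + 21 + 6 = -50*n^3 + 165*n^2 + 134*n + 24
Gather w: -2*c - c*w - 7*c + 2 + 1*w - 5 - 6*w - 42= -9*c + w*(-c - 5) - 45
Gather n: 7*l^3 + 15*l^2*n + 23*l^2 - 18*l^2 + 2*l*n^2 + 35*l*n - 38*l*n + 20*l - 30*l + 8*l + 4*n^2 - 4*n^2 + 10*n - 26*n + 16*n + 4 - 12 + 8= 7*l^3 + 5*l^2 + 2*l*n^2 - 2*l + n*(15*l^2 - 3*l)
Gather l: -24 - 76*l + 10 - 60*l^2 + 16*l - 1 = -60*l^2 - 60*l - 15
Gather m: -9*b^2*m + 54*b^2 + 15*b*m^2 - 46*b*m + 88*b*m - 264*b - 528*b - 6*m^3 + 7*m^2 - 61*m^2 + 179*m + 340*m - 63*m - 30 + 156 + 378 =54*b^2 - 792*b - 6*m^3 + m^2*(15*b - 54) + m*(-9*b^2 + 42*b + 456) + 504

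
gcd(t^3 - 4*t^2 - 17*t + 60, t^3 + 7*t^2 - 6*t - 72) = t^2 + t - 12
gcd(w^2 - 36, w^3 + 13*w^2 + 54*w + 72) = w + 6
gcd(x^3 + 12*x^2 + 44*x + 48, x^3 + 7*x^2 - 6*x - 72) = x^2 + 10*x + 24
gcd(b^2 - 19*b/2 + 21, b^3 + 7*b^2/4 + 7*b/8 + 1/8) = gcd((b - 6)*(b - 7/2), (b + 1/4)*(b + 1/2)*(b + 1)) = 1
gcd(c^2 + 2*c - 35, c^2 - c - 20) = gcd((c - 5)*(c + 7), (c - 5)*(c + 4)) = c - 5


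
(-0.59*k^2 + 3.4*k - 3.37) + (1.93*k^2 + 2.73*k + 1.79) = 1.34*k^2 + 6.13*k - 1.58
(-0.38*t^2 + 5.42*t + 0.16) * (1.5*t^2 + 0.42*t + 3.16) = -0.57*t^4 + 7.9704*t^3 + 1.3156*t^2 + 17.1944*t + 0.5056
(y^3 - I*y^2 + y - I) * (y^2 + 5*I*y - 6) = y^5 + 4*I*y^4 + 10*I*y^2 - y + 6*I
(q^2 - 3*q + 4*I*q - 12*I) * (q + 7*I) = q^3 - 3*q^2 + 11*I*q^2 - 28*q - 33*I*q + 84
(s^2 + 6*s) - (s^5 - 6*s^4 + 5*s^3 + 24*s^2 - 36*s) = -s^5 + 6*s^4 - 5*s^3 - 23*s^2 + 42*s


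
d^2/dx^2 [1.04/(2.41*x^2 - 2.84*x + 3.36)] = (-12.080848*x^2 + 14.236352*x + 1.04*(4.82*x - 2.84)*(9.64*x - 5.68) - 16.843008)/(2.41*x^2 - 2.84*x + 3.36)^3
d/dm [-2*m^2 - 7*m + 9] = -4*m - 7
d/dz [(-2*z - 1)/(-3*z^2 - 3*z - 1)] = (6*z^2 + 6*z - 3*(2*z + 1)^2 + 2)/(3*z^2 + 3*z + 1)^2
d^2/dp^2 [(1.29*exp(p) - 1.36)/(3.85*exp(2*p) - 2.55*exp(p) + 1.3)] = (19.121025*exp(4*p) - 67.969825*exp(3*p) + 1.3167*exp(2*p) + 22.66015*exp(p) - 2.3283)*exp(p)/(57.066625*exp(6*p) - 113.392125*exp(5*p) + 132.911625*exp(4*p) - 93.157875*exp(3*p) + 44.87925*exp(2*p) - 12.9285*exp(p) + 2.197)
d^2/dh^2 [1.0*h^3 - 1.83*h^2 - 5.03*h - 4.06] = 6.0*h - 3.66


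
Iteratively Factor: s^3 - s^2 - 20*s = (s)*(s^2 - s - 20) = s*(s + 4)*(s - 5)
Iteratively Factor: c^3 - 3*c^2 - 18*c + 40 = (c - 5)*(c^2 + 2*c - 8) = (c - 5)*(c + 4)*(c - 2)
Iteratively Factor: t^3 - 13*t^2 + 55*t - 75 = (t - 3)*(t^2 - 10*t + 25) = (t - 5)*(t - 3)*(t - 5)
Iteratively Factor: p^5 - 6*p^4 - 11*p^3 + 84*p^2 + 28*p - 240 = (p + 2)*(p^4 - 8*p^3 + 5*p^2 + 74*p - 120) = (p - 4)*(p + 2)*(p^3 - 4*p^2 - 11*p + 30) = (p - 4)*(p + 2)*(p + 3)*(p^2 - 7*p + 10) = (p - 5)*(p - 4)*(p + 2)*(p + 3)*(p - 2)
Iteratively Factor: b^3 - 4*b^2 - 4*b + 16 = (b - 4)*(b^2 - 4) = (b - 4)*(b + 2)*(b - 2)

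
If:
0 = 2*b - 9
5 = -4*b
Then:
No Solution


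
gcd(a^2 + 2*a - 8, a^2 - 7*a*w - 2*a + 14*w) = a - 2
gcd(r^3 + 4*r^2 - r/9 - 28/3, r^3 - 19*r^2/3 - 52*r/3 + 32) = r^2 + 5*r/3 - 4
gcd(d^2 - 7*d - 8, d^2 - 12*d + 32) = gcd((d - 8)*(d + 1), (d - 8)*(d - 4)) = d - 8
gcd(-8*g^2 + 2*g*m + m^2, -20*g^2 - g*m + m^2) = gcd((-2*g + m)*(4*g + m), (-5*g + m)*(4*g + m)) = 4*g + m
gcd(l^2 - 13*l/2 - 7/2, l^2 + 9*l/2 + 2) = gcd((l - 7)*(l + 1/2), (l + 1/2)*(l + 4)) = l + 1/2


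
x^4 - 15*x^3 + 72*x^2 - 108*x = x*(x - 6)^2*(x - 3)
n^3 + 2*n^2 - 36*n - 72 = (n - 6)*(n + 2)*(n + 6)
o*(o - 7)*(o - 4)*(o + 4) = o^4 - 7*o^3 - 16*o^2 + 112*o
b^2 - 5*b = b*(b - 5)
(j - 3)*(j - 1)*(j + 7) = j^3 + 3*j^2 - 25*j + 21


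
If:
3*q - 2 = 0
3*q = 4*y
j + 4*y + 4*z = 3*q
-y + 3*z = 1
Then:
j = -2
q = 2/3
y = 1/2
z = 1/2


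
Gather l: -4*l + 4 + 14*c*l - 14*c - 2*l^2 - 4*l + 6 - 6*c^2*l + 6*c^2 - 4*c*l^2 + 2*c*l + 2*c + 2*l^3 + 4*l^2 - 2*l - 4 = 6*c^2 - 12*c + 2*l^3 + l^2*(2 - 4*c) + l*(-6*c^2 + 16*c - 10) + 6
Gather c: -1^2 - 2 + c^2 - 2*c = c^2 - 2*c - 3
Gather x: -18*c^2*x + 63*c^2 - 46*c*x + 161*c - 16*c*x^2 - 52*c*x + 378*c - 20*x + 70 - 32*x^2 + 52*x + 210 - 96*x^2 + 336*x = 63*c^2 + 539*c + x^2*(-16*c - 128) + x*(-18*c^2 - 98*c + 368) + 280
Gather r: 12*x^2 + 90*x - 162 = 12*x^2 + 90*x - 162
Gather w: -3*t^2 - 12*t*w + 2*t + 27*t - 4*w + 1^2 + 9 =-3*t^2 + 29*t + w*(-12*t - 4) + 10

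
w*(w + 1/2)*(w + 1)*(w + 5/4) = w^4 + 11*w^3/4 + 19*w^2/8 + 5*w/8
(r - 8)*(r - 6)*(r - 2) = r^3 - 16*r^2 + 76*r - 96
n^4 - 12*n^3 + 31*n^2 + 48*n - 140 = (n - 7)*(n - 5)*(n - 2)*(n + 2)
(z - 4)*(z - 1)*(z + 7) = z^3 + 2*z^2 - 31*z + 28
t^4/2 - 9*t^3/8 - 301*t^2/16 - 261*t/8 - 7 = (t/2 + 1)*(t - 8)*(t + 1/4)*(t + 7/2)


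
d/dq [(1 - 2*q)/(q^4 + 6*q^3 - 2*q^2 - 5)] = 2*(-q^4 - 6*q^3 + 2*q^2 + q*(2*q - 1)*(2*q^2 + 9*q - 2) + 5)/(q^4 + 6*q^3 - 2*q^2 - 5)^2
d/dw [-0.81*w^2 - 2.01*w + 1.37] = -1.62*w - 2.01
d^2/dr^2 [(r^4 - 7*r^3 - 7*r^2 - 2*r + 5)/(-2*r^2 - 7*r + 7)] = 2*(-4*r^6 - 42*r^5 - 105*r^4 + 743*r^3 - 1089*r^2 + 903*r + 126)/(8*r^6 + 84*r^5 + 210*r^4 - 245*r^3 - 735*r^2 + 1029*r - 343)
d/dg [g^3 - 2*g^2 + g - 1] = 3*g^2 - 4*g + 1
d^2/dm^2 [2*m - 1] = 0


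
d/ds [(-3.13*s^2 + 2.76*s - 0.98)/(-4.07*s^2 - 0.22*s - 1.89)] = (11.9218*s^2 + 3.8542*s - 5.432)/(16.5649*s^4 + 1.7908*s^3 + 15.433*s^2 + 0.8316*s + 3.5721)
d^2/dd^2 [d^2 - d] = 2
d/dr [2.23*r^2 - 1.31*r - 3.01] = 4.46*r - 1.31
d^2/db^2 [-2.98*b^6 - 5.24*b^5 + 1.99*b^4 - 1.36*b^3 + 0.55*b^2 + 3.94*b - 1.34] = -89.4*b^4 - 104.8*b^3 + 23.88*b^2 - 8.16*b + 1.1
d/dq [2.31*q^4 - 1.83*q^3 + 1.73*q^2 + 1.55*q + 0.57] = 9.24*q^3 - 5.49*q^2 + 3.46*q + 1.55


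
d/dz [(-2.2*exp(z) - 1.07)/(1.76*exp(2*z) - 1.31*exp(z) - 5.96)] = (3.872*exp(2*z) + 3.7664*exp(z) + 11.7103)*exp(z)/(3.0976*exp(4*z) - 4.6112*exp(3*z) - 19.2631*exp(2*z) + 15.6152*exp(z) + 35.5216)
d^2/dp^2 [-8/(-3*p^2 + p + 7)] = 16*(9*p^2 - 3*p - (6*p - 1)^2 - 21)/(-3*p^2 + p + 7)^3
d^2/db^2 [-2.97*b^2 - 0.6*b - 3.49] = -5.94000000000000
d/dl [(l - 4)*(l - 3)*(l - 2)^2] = 4*l^3 - 33*l^2 + 88*l - 76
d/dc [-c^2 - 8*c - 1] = -2*c - 8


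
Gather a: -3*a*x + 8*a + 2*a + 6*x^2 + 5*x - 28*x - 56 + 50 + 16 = a*(10 - 3*x) + 6*x^2 - 23*x + 10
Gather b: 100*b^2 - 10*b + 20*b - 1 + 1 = 100*b^2 + 10*b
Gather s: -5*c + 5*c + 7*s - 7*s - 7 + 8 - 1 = 0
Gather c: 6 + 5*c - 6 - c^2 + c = -c^2 + 6*c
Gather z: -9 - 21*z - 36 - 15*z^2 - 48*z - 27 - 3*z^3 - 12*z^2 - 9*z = -3*z^3 - 27*z^2 - 78*z - 72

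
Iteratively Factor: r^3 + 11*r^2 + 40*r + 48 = (r + 3)*(r^2 + 8*r + 16) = (r + 3)*(r + 4)*(r + 4)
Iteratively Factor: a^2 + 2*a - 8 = (a - 2)*(a + 4)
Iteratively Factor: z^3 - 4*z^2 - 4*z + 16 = (z + 2)*(z^2 - 6*z + 8) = (z - 4)*(z + 2)*(z - 2)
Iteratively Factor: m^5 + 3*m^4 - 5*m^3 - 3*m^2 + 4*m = (m - 1)*(m^4 + 4*m^3 - m^2 - 4*m) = (m - 1)*(m + 1)*(m^3 + 3*m^2 - 4*m) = (m - 1)*(m + 1)*(m + 4)*(m^2 - m) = m*(m - 1)*(m + 1)*(m + 4)*(m - 1)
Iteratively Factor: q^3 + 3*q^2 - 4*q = (q - 1)*(q^2 + 4*q) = (q - 1)*(q + 4)*(q)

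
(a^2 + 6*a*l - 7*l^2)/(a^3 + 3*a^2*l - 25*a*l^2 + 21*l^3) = 1/(a - 3*l)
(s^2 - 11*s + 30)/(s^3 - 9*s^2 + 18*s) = (s - 5)/(s*(s - 3))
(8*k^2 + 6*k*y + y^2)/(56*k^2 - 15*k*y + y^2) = (8*k^2 + 6*k*y + y^2)/(56*k^2 - 15*k*y + y^2)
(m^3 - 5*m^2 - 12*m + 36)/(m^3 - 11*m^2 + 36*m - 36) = (m + 3)/(m - 3)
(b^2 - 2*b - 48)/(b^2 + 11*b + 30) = (b - 8)/(b + 5)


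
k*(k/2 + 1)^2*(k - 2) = k^4/4 + k^3/2 - k^2 - 2*k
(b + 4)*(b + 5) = b^2 + 9*b + 20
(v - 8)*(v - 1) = v^2 - 9*v + 8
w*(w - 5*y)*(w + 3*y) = w^3 - 2*w^2*y - 15*w*y^2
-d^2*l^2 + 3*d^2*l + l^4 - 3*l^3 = l*(-d + l)*(d + l)*(l - 3)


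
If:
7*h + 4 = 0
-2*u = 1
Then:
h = -4/7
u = -1/2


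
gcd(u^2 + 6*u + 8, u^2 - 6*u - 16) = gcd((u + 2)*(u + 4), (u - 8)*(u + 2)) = u + 2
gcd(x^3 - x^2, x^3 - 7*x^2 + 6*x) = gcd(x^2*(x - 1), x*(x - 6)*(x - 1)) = x^2 - x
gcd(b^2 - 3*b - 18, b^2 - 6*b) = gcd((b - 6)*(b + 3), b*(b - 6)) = b - 6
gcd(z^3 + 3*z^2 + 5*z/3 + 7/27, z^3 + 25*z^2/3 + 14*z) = z + 7/3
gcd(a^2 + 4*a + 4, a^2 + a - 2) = a + 2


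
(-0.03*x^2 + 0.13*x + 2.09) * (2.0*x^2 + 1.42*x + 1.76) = -0.06*x^4 + 0.2174*x^3 + 4.3118*x^2 + 3.1966*x + 3.6784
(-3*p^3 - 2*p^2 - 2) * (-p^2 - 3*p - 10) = 3*p^5 + 11*p^4 + 36*p^3 + 22*p^2 + 6*p + 20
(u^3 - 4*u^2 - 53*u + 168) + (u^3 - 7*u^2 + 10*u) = 2*u^3 - 11*u^2 - 43*u + 168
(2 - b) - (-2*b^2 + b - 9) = 2*b^2 - 2*b + 11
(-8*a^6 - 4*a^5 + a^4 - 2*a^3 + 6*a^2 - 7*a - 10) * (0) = 0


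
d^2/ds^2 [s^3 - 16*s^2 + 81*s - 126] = 6*s - 32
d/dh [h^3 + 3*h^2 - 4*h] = 3*h^2 + 6*h - 4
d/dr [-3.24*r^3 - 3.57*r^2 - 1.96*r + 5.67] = -9.72*r^2 - 7.14*r - 1.96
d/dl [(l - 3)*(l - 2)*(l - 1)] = 3*l^2 - 12*l + 11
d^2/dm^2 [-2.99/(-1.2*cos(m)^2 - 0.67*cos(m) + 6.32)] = (-17.2224*(1 - cos(m)^2)^2 - 7.21188*cos(m)^3 - 100.658051*cos(m)^2 + 1.762904*cos(m) + 65.259142)/(1.2*cos(m)^2 + 0.67*cos(m) - 6.32)^3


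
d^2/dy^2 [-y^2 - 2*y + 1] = -2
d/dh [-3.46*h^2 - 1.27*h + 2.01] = -6.92*h - 1.27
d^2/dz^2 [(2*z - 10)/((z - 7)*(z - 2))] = 4*(z^3 - 15*z^2 + 93*z - 209)/(z^6 - 27*z^5 + 285*z^4 - 1485*z^3 + 3990*z^2 - 5292*z + 2744)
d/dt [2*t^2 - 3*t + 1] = 4*t - 3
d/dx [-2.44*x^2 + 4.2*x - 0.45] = 4.2 - 4.88*x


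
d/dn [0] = 0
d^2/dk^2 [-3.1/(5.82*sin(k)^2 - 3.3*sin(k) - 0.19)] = (-420.01776*sin(k)^4 + 178.6158*sin(k)^3 + 582.55572*sin(k)^2 - 355.2879*sin(k) + 74.37396)/(-5.82*sin(k)^2 + 3.3*sin(k) + 0.19)^3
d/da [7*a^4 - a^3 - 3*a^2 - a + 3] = 28*a^3 - 3*a^2 - 6*a - 1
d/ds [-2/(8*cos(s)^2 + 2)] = -4*sin(2*s)/(2*cos(2*s) + 3)^2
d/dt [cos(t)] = -sin(t)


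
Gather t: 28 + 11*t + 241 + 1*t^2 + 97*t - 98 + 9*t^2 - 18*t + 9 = 10*t^2 + 90*t + 180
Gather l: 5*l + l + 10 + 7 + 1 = 6*l + 18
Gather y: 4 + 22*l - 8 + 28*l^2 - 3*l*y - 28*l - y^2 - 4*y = 28*l^2 - 6*l - y^2 + y*(-3*l - 4) - 4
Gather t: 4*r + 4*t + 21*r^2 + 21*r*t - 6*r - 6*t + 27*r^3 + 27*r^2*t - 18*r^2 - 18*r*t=27*r^3 + 3*r^2 - 2*r + t*(27*r^2 + 3*r - 2)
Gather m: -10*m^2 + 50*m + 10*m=-10*m^2 + 60*m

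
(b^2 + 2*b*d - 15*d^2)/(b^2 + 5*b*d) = (b - 3*d)/b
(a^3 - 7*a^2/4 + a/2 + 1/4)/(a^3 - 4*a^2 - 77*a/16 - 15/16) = 4*(a^2 - 2*a + 1)/(4*a^2 - 17*a - 15)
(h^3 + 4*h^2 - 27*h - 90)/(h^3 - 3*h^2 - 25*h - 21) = (h^2 + h - 30)/(h^2 - 6*h - 7)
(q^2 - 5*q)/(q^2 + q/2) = 2*(q - 5)/(2*q + 1)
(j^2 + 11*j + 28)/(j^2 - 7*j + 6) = (j^2 + 11*j + 28)/(j^2 - 7*j + 6)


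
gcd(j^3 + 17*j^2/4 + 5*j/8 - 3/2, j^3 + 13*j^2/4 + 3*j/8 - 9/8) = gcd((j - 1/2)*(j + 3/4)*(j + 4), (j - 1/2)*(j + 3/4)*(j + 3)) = j^2 + j/4 - 3/8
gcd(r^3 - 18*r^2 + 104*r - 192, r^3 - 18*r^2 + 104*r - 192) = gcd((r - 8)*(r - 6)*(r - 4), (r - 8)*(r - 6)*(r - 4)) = r^3 - 18*r^2 + 104*r - 192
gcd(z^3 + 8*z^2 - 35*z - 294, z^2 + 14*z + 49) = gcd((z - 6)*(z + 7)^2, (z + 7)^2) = z^2 + 14*z + 49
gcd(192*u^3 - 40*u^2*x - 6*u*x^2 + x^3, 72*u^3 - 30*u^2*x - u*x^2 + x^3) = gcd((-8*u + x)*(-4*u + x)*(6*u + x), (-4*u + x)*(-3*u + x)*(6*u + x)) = -24*u^2 + 2*u*x + x^2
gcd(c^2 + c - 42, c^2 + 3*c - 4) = 1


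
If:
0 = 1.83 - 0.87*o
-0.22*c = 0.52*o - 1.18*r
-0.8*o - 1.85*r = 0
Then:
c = -9.85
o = 2.10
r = -0.91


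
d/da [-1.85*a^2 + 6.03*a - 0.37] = 6.03 - 3.7*a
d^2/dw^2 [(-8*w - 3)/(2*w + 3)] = 72/(2*w + 3)^3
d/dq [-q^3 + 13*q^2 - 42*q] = -3*q^2 + 26*q - 42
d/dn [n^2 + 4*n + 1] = 2*n + 4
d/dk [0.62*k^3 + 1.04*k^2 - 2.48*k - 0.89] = 1.86*k^2 + 2.08*k - 2.48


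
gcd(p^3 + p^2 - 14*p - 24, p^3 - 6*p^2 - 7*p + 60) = p^2 - p - 12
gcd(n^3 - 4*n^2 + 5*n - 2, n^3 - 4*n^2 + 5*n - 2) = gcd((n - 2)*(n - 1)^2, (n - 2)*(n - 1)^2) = n^3 - 4*n^2 + 5*n - 2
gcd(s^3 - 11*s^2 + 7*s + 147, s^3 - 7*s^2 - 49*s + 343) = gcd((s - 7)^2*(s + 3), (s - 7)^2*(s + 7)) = s^2 - 14*s + 49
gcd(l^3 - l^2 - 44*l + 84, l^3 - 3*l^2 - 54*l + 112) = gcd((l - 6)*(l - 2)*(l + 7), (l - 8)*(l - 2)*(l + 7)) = l^2 + 5*l - 14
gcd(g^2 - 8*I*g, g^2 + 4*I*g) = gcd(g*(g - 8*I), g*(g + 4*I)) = g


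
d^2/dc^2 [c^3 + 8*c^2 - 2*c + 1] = 6*c + 16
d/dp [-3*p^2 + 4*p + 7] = 4 - 6*p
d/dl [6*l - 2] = 6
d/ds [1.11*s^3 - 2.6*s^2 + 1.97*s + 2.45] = 3.33*s^2 - 5.2*s + 1.97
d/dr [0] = 0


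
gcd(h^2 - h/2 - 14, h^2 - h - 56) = 1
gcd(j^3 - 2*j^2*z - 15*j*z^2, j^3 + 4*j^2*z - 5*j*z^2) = j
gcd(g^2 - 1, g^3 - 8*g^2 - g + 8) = g^2 - 1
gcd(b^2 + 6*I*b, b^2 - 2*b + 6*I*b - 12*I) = b + 6*I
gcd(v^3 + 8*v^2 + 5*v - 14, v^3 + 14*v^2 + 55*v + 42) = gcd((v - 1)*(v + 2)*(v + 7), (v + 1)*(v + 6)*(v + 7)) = v + 7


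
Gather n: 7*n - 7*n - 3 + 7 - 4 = 0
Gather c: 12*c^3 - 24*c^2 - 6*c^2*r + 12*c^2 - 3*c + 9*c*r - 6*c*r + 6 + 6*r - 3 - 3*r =12*c^3 + c^2*(-6*r - 12) + c*(3*r - 3) + 3*r + 3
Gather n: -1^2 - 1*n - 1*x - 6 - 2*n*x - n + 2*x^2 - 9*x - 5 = n*(-2*x - 2) + 2*x^2 - 10*x - 12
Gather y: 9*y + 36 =9*y + 36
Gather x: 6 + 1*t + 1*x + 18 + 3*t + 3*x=4*t + 4*x + 24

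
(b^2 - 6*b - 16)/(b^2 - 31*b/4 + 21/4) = 4*(b^2 - 6*b - 16)/(4*b^2 - 31*b + 21)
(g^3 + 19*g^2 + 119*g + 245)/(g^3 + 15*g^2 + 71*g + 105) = (g + 7)/(g + 3)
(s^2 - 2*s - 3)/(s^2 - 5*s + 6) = (s + 1)/(s - 2)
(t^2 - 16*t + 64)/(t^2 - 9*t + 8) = (t - 8)/(t - 1)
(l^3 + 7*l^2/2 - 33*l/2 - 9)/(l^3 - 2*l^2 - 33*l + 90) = (l + 1/2)/(l - 5)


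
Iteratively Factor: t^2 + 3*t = (t)*(t + 3)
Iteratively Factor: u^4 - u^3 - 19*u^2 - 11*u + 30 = (u - 1)*(u^3 - 19*u - 30) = (u - 5)*(u - 1)*(u^2 + 5*u + 6) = (u - 5)*(u - 1)*(u + 3)*(u + 2)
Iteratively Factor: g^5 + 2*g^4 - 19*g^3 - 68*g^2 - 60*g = (g + 2)*(g^4 - 19*g^2 - 30*g) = (g - 5)*(g + 2)*(g^3 + 5*g^2 + 6*g) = g*(g - 5)*(g + 2)*(g^2 + 5*g + 6) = g*(g - 5)*(g + 2)*(g + 3)*(g + 2)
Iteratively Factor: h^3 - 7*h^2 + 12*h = (h - 3)*(h^2 - 4*h) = h*(h - 3)*(h - 4)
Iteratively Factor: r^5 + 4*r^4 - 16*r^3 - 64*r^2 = (r)*(r^4 + 4*r^3 - 16*r^2 - 64*r) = r*(r - 4)*(r^3 + 8*r^2 + 16*r) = r*(r - 4)*(r + 4)*(r^2 + 4*r) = r*(r - 4)*(r + 4)^2*(r)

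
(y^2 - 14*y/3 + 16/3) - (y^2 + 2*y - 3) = 25/3 - 20*y/3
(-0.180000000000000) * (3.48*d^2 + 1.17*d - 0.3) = -0.6264*d^2 - 0.2106*d + 0.054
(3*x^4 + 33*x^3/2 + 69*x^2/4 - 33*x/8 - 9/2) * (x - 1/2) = 3*x^5 + 15*x^4 + 9*x^3 - 51*x^2/4 - 39*x/16 + 9/4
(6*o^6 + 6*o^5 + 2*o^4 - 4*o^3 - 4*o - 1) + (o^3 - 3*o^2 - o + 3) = 6*o^6 + 6*o^5 + 2*o^4 - 3*o^3 - 3*o^2 - 5*o + 2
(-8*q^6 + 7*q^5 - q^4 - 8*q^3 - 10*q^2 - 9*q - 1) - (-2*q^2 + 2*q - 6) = -8*q^6 + 7*q^5 - q^4 - 8*q^3 - 8*q^2 - 11*q + 5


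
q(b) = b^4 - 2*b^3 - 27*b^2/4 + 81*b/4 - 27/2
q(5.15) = 342.02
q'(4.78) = 255.49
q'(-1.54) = 12.20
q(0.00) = -13.50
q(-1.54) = -47.76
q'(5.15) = 337.95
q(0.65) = -3.56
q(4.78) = 232.69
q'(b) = 4*b^3 - 6*b^2 - 27*b/2 + 81/4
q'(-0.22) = 22.89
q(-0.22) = -18.26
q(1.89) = -0.08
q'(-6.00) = -978.75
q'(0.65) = 10.04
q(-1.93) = -49.47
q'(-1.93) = -4.80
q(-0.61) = -27.77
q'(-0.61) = 25.34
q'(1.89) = 0.31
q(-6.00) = 1350.00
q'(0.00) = 20.25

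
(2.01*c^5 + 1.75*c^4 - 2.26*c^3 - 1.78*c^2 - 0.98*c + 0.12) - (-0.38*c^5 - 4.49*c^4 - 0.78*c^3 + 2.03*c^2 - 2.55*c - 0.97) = 2.39*c^5 + 6.24*c^4 - 1.48*c^3 - 3.81*c^2 + 1.57*c + 1.09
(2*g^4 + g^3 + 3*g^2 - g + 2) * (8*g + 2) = 16*g^5 + 12*g^4 + 26*g^3 - 2*g^2 + 14*g + 4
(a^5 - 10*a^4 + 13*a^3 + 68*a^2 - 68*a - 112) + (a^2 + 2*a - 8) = a^5 - 10*a^4 + 13*a^3 + 69*a^2 - 66*a - 120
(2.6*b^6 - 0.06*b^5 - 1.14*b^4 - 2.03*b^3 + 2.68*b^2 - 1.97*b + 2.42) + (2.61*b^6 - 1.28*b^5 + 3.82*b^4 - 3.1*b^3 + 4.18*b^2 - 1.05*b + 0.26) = 5.21*b^6 - 1.34*b^5 + 2.68*b^4 - 5.13*b^3 + 6.86*b^2 - 3.02*b + 2.68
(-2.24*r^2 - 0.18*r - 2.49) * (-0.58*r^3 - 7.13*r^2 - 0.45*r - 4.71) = 1.2992*r^5 + 16.0756*r^4 + 3.7356*r^3 + 28.3851*r^2 + 1.9683*r + 11.7279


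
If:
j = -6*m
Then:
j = -6*m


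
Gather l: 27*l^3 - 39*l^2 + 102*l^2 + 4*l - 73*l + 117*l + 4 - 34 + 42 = 27*l^3 + 63*l^2 + 48*l + 12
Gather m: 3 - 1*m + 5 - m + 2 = 10 - 2*m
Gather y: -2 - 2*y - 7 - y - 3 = -3*y - 12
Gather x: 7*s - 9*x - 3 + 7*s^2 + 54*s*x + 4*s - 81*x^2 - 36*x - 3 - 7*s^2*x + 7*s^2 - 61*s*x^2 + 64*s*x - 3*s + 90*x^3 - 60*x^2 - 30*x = 14*s^2 + 8*s + 90*x^3 + x^2*(-61*s - 141) + x*(-7*s^2 + 118*s - 75) - 6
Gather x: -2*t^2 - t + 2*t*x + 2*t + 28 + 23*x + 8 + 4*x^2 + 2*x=-2*t^2 + t + 4*x^2 + x*(2*t + 25) + 36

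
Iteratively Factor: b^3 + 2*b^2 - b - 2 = (b + 1)*(b^2 + b - 2) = (b + 1)*(b + 2)*(b - 1)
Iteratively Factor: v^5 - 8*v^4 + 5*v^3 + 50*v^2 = (v)*(v^4 - 8*v^3 + 5*v^2 + 50*v) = v*(v - 5)*(v^3 - 3*v^2 - 10*v) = v^2*(v - 5)*(v^2 - 3*v - 10) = v^2*(v - 5)*(v + 2)*(v - 5)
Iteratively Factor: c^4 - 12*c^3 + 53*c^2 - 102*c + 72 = (c - 2)*(c^3 - 10*c^2 + 33*c - 36) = (c - 3)*(c - 2)*(c^2 - 7*c + 12) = (c - 4)*(c - 3)*(c - 2)*(c - 3)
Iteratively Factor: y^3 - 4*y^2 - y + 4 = (y - 1)*(y^2 - 3*y - 4) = (y - 1)*(y + 1)*(y - 4)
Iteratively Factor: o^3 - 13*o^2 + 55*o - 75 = (o - 5)*(o^2 - 8*o + 15) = (o - 5)^2*(o - 3)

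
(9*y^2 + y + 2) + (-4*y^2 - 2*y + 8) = 5*y^2 - y + 10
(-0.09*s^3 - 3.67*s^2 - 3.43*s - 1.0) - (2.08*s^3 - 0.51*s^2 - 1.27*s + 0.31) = -2.17*s^3 - 3.16*s^2 - 2.16*s - 1.31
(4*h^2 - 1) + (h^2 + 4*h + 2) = 5*h^2 + 4*h + 1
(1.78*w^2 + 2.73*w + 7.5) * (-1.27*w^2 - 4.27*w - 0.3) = -2.2606*w^4 - 11.0677*w^3 - 21.7161*w^2 - 32.844*w - 2.25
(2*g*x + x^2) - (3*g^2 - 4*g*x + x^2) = -3*g^2 + 6*g*x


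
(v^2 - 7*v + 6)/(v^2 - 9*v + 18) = (v - 1)/(v - 3)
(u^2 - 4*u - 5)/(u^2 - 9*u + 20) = (u + 1)/(u - 4)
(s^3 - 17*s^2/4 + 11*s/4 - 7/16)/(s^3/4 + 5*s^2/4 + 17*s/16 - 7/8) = (8*s^2 - 30*s + 7)/(2*s^2 + 11*s + 14)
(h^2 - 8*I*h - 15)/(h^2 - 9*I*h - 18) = (h - 5*I)/(h - 6*I)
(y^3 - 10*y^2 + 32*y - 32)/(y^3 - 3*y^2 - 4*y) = (y^2 - 6*y + 8)/(y*(y + 1))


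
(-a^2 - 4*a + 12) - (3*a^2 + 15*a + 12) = -4*a^2 - 19*a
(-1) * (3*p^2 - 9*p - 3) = -3*p^2 + 9*p + 3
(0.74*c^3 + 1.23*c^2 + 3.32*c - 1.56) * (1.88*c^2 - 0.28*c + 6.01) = 1.3912*c^5 + 2.1052*c^4 + 10.3446*c^3 + 3.5299*c^2 + 20.39*c - 9.3756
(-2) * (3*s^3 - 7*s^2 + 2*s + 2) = -6*s^3 + 14*s^2 - 4*s - 4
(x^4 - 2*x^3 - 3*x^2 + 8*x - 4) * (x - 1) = x^5 - 3*x^4 - x^3 + 11*x^2 - 12*x + 4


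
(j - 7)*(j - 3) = j^2 - 10*j + 21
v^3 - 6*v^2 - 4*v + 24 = (v - 6)*(v - 2)*(v + 2)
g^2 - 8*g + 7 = (g - 7)*(g - 1)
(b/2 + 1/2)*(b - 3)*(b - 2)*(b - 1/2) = b^4/2 - 9*b^3/4 + 3*b^2/2 + 11*b/4 - 3/2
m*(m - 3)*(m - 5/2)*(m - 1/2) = m^4 - 6*m^3 + 41*m^2/4 - 15*m/4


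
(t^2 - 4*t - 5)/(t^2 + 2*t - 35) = (t + 1)/(t + 7)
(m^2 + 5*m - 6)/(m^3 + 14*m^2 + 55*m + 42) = (m - 1)/(m^2 + 8*m + 7)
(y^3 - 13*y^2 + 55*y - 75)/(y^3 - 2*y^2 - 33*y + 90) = (y - 5)/(y + 6)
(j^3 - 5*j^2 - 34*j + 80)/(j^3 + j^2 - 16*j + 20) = (j - 8)/(j - 2)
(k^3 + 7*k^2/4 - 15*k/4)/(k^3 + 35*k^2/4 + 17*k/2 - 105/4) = k/(k + 7)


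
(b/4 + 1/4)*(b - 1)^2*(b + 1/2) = b^4/4 - b^3/8 - 3*b^2/8 + b/8 + 1/8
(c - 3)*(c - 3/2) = c^2 - 9*c/2 + 9/2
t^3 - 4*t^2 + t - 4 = (t - 4)*(t - I)*(t + I)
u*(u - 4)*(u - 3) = u^3 - 7*u^2 + 12*u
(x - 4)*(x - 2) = x^2 - 6*x + 8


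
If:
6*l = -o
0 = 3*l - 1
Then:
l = 1/3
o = -2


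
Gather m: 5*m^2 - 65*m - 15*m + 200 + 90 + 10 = 5*m^2 - 80*m + 300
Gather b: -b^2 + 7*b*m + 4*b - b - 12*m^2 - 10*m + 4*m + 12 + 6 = -b^2 + b*(7*m + 3) - 12*m^2 - 6*m + 18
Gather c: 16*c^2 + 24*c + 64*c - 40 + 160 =16*c^2 + 88*c + 120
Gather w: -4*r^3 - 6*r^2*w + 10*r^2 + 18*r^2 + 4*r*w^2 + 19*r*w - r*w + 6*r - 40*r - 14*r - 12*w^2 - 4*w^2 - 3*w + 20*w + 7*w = -4*r^3 + 28*r^2 - 48*r + w^2*(4*r - 16) + w*(-6*r^2 + 18*r + 24)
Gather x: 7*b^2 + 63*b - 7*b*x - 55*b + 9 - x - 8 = 7*b^2 + 8*b + x*(-7*b - 1) + 1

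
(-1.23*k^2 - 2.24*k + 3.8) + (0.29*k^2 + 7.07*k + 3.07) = -0.94*k^2 + 4.83*k + 6.87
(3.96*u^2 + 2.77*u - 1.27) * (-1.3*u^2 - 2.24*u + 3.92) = -5.148*u^4 - 12.4714*u^3 + 10.9694*u^2 + 13.7032*u - 4.9784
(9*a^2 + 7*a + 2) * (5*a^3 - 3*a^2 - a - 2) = 45*a^5 + 8*a^4 - 20*a^3 - 31*a^2 - 16*a - 4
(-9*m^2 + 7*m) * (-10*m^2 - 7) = 90*m^4 - 70*m^3 + 63*m^2 - 49*m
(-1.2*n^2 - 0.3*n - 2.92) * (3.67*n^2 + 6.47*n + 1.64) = -4.404*n^4 - 8.865*n^3 - 14.6254*n^2 - 19.3844*n - 4.7888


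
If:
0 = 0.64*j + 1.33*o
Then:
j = -2.078125*o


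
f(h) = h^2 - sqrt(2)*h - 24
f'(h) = 2*h - sqrt(2)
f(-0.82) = -22.17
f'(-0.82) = -3.05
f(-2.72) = -12.75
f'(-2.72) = -6.85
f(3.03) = -19.10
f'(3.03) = 4.65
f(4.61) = -9.27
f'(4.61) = 7.81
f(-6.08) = 21.56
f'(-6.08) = -13.57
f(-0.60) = -22.79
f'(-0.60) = -2.61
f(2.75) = -20.33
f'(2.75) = 4.09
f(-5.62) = 15.53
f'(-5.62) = -12.65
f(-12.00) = 136.97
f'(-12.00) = -25.41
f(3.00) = -19.24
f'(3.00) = 4.59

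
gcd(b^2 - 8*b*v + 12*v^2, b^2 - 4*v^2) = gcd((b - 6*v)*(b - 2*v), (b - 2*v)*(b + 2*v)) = -b + 2*v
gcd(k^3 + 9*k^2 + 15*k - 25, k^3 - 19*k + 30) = k + 5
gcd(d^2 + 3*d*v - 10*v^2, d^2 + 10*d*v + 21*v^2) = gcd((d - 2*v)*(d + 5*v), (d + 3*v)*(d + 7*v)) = 1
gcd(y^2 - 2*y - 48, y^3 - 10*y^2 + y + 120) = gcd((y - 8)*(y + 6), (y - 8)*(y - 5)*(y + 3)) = y - 8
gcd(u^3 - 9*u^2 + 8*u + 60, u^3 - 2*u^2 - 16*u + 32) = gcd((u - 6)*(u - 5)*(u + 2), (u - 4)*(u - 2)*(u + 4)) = 1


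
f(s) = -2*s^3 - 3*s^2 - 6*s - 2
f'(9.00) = -546.00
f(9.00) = -1757.00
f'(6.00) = -258.00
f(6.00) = -578.00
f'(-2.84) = -37.35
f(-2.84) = 36.66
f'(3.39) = -95.29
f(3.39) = -134.73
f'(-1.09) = -6.59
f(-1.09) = 3.57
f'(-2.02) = -18.36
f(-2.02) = 14.36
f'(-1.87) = -15.76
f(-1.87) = 11.81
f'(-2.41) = -26.39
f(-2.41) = 23.03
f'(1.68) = -33.01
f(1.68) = -30.03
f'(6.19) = -273.04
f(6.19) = -628.44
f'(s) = -6*s^2 - 6*s - 6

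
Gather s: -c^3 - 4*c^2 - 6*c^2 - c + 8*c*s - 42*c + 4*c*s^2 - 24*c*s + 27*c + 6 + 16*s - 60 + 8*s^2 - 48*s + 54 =-c^3 - 10*c^2 - 16*c + s^2*(4*c + 8) + s*(-16*c - 32)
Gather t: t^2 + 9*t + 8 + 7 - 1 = t^2 + 9*t + 14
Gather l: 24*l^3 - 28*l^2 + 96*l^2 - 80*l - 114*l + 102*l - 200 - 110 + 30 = 24*l^3 + 68*l^2 - 92*l - 280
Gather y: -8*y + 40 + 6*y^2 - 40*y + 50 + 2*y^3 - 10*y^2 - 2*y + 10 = 2*y^3 - 4*y^2 - 50*y + 100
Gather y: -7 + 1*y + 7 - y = 0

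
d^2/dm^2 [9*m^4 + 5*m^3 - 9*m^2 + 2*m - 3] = 108*m^2 + 30*m - 18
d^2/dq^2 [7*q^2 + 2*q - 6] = 14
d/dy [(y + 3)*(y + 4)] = 2*y + 7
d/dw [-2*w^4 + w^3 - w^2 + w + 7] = -8*w^3 + 3*w^2 - 2*w + 1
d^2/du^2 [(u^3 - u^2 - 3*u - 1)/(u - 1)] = 2*(u^3 - 3*u^2 + 3*u - 5)/(u^3 - 3*u^2 + 3*u - 1)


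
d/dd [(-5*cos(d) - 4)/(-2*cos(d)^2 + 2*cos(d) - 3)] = (10*cos(d)^2 + 16*cos(d) - 23)*sin(d)/(2*cos(d) - cos(2*d) - 4)^2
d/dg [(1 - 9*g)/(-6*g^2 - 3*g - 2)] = 3*(-18*g^2 + 4*g + 7)/(36*g^4 + 36*g^3 + 33*g^2 + 12*g + 4)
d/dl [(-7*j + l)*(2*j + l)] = -5*j + 2*l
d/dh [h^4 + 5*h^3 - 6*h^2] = h*(4*h^2 + 15*h - 12)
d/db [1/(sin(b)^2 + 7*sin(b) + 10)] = -(2*sin(b) + 7)*cos(b)/(sin(b)^2 + 7*sin(b) + 10)^2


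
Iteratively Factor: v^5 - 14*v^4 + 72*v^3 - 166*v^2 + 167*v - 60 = (v - 3)*(v^4 - 11*v^3 + 39*v^2 - 49*v + 20) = (v - 3)*(v - 1)*(v^3 - 10*v^2 + 29*v - 20) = (v - 5)*(v - 3)*(v - 1)*(v^2 - 5*v + 4) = (v - 5)*(v - 4)*(v - 3)*(v - 1)*(v - 1)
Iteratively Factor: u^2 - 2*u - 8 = (u - 4)*(u + 2)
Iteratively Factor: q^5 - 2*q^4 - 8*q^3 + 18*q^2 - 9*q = (q)*(q^4 - 2*q^3 - 8*q^2 + 18*q - 9) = q*(q - 3)*(q^3 + q^2 - 5*q + 3) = q*(q - 3)*(q - 1)*(q^2 + 2*q - 3) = q*(q - 3)*(q - 1)^2*(q + 3)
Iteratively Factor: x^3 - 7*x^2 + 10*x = (x - 2)*(x^2 - 5*x) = x*(x - 2)*(x - 5)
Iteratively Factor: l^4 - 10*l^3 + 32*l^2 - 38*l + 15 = (l - 3)*(l^3 - 7*l^2 + 11*l - 5) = (l - 3)*(l - 1)*(l^2 - 6*l + 5) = (l - 5)*(l - 3)*(l - 1)*(l - 1)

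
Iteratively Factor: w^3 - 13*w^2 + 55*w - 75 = (w - 5)*(w^2 - 8*w + 15) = (w - 5)*(w - 3)*(w - 5)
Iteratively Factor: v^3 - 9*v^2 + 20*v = (v)*(v^2 - 9*v + 20) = v*(v - 5)*(v - 4)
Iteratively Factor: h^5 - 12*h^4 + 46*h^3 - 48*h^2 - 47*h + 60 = (h + 1)*(h^4 - 13*h^3 + 59*h^2 - 107*h + 60) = (h - 1)*(h + 1)*(h^3 - 12*h^2 + 47*h - 60) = (h - 4)*(h - 1)*(h + 1)*(h^2 - 8*h + 15) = (h - 5)*(h - 4)*(h - 1)*(h + 1)*(h - 3)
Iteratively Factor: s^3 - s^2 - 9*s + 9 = (s - 1)*(s^2 - 9) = (s - 3)*(s - 1)*(s + 3)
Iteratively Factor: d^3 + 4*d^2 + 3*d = (d + 1)*(d^2 + 3*d) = d*(d + 1)*(d + 3)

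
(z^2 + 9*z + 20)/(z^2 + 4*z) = (z + 5)/z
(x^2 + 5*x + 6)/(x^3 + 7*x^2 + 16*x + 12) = 1/(x + 2)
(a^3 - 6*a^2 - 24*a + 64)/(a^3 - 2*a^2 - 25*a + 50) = (a^2 - 4*a - 32)/(a^2 - 25)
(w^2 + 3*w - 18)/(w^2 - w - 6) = (w + 6)/(w + 2)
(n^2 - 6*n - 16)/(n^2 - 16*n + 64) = (n + 2)/(n - 8)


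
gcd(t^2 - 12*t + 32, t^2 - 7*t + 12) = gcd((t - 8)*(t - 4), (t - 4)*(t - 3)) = t - 4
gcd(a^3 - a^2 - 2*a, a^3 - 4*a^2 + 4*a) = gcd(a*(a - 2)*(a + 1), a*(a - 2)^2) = a^2 - 2*a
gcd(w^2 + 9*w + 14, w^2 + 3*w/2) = 1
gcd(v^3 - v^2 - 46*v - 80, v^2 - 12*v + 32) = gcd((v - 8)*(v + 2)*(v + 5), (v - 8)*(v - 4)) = v - 8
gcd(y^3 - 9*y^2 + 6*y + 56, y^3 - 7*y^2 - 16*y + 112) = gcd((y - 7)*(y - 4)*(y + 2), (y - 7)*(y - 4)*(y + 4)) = y^2 - 11*y + 28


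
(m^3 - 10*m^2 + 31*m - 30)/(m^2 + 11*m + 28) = (m^3 - 10*m^2 + 31*m - 30)/(m^2 + 11*m + 28)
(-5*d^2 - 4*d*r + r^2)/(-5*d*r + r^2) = (d + r)/r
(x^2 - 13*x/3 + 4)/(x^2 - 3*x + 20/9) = 3*(x - 3)/(3*x - 5)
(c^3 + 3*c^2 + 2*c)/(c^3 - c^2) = (c^2 + 3*c + 2)/(c*(c - 1))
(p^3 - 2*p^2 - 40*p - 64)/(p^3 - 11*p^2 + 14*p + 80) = (p + 4)/(p - 5)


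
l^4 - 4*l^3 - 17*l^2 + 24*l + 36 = (l - 6)*(l - 2)*(l + 1)*(l + 3)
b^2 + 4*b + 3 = (b + 1)*(b + 3)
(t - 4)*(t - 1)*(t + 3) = t^3 - 2*t^2 - 11*t + 12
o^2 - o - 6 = (o - 3)*(o + 2)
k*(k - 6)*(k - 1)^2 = k^4 - 8*k^3 + 13*k^2 - 6*k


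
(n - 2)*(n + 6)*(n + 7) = n^3 + 11*n^2 + 16*n - 84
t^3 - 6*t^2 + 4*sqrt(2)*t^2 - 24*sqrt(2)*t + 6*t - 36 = (t - 6)*(t + sqrt(2))*(t + 3*sqrt(2))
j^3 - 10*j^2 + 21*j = j*(j - 7)*(j - 3)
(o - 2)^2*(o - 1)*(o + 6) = o^4 + o^3 - 22*o^2 + 44*o - 24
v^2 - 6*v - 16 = (v - 8)*(v + 2)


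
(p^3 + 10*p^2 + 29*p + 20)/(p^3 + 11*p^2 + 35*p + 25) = (p + 4)/(p + 5)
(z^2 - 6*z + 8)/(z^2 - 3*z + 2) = (z - 4)/(z - 1)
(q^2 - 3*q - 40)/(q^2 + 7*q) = (q^2 - 3*q - 40)/(q*(q + 7))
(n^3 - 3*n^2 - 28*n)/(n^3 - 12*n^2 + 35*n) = (n + 4)/(n - 5)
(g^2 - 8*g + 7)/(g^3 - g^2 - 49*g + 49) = 1/(g + 7)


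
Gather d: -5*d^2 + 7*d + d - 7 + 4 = -5*d^2 + 8*d - 3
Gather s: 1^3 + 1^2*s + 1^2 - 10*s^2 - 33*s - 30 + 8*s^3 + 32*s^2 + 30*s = 8*s^3 + 22*s^2 - 2*s - 28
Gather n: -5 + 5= 0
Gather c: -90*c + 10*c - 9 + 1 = -80*c - 8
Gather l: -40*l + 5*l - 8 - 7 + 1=-35*l - 14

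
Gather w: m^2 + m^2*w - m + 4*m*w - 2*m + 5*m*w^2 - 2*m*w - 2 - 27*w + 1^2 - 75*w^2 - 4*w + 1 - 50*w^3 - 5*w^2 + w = m^2 - 3*m - 50*w^3 + w^2*(5*m - 80) + w*(m^2 + 2*m - 30)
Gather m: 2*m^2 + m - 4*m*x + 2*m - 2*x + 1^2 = 2*m^2 + m*(3 - 4*x) - 2*x + 1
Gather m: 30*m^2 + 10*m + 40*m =30*m^2 + 50*m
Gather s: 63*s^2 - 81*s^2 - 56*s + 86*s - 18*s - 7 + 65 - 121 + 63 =-18*s^2 + 12*s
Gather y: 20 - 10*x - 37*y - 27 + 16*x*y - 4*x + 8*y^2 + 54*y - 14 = -14*x + 8*y^2 + y*(16*x + 17) - 21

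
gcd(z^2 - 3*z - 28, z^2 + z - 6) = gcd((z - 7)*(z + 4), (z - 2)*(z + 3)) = 1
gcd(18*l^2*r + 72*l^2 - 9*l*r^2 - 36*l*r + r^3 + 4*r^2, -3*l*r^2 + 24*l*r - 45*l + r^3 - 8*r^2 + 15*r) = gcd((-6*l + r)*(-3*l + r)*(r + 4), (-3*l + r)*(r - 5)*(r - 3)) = -3*l + r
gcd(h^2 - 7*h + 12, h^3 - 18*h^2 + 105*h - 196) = h - 4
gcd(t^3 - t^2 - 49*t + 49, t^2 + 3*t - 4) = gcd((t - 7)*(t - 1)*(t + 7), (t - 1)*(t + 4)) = t - 1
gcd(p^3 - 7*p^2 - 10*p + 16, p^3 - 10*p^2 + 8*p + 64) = p^2 - 6*p - 16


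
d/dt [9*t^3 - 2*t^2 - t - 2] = 27*t^2 - 4*t - 1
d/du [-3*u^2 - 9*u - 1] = -6*u - 9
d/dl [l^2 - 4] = 2*l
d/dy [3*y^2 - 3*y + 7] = 6*y - 3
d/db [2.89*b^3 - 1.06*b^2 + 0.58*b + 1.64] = 8.67*b^2 - 2.12*b + 0.58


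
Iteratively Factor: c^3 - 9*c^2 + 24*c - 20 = (c - 2)*(c^2 - 7*c + 10) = (c - 2)^2*(c - 5)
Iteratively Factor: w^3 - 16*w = (w - 4)*(w^2 + 4*w) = w*(w - 4)*(w + 4)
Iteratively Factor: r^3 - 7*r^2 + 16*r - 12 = (r - 2)*(r^2 - 5*r + 6) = (r - 2)^2*(r - 3)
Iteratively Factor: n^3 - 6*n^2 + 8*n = (n)*(n^2 - 6*n + 8) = n*(n - 2)*(n - 4)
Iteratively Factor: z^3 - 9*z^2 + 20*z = (z)*(z^2 - 9*z + 20) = z*(z - 4)*(z - 5)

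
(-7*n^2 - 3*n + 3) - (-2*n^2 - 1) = -5*n^2 - 3*n + 4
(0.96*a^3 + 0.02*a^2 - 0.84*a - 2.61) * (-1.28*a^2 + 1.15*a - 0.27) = -1.2288*a^5 + 1.0784*a^4 + 0.839*a^3 + 2.3694*a^2 - 2.7747*a + 0.7047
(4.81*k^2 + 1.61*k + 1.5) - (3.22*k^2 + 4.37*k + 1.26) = 1.59*k^2 - 2.76*k + 0.24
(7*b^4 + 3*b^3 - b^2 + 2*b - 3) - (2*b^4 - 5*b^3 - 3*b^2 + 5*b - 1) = 5*b^4 + 8*b^3 + 2*b^2 - 3*b - 2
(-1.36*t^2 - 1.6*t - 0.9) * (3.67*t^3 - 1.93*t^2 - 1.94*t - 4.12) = -4.9912*t^5 - 3.2472*t^4 + 2.4234*t^3 + 10.4442*t^2 + 8.338*t + 3.708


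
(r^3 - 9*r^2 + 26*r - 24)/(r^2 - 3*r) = r - 6 + 8/r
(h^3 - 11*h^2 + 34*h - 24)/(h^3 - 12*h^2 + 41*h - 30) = (h - 4)/(h - 5)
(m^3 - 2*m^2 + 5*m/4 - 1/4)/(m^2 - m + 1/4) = m - 1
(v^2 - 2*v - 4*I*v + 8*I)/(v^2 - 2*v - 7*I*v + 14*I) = (v - 4*I)/(v - 7*I)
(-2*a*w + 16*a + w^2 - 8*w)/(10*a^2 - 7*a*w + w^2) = (w - 8)/(-5*a + w)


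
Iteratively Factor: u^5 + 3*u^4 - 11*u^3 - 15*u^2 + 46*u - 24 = (u - 1)*(u^4 + 4*u^3 - 7*u^2 - 22*u + 24) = (u - 1)*(u + 4)*(u^3 - 7*u + 6) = (u - 1)^2*(u + 4)*(u^2 + u - 6) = (u - 2)*(u - 1)^2*(u + 4)*(u + 3)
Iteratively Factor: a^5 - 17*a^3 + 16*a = (a - 1)*(a^4 + a^3 - 16*a^2 - 16*a) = (a - 1)*(a + 4)*(a^3 - 3*a^2 - 4*a) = a*(a - 1)*(a + 4)*(a^2 - 3*a - 4) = a*(a - 1)*(a + 1)*(a + 4)*(a - 4)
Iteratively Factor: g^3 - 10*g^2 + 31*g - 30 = (g - 2)*(g^2 - 8*g + 15) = (g - 3)*(g - 2)*(g - 5)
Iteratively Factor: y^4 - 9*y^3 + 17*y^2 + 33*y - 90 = (y + 2)*(y^3 - 11*y^2 + 39*y - 45) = (y - 3)*(y + 2)*(y^2 - 8*y + 15) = (y - 3)^2*(y + 2)*(y - 5)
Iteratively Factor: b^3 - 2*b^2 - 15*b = (b + 3)*(b^2 - 5*b) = b*(b + 3)*(b - 5)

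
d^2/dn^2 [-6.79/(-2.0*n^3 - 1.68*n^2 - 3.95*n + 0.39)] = (-(81.48*n + 22.8144)*(2.0*n^3 + 1.68*n^2 + 3.95*n - 0.39) + 6.79*(6.0*n^2 + 3.36*n + 3.95)*(12.0*n^2 + 6.72*n + 7.9))/(2.0*n^3 + 1.68*n^2 + 3.95*n - 0.39)^3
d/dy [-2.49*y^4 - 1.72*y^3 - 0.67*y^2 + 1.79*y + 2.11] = -9.96*y^3 - 5.16*y^2 - 1.34*y + 1.79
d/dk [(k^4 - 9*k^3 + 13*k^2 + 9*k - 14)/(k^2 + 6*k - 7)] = (2*k^3 + 13*k^2 - 112*k + 21)/(k^2 + 14*k + 49)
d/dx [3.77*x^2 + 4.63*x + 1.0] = 7.54*x + 4.63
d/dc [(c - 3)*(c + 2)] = 2*c - 1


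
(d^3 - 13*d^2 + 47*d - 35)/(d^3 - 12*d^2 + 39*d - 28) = (d - 5)/(d - 4)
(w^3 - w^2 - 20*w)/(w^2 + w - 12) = w*(w - 5)/(w - 3)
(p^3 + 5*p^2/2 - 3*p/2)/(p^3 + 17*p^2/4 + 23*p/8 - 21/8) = 4*p/(4*p + 7)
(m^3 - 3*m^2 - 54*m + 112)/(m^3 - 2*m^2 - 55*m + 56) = (m - 2)/(m - 1)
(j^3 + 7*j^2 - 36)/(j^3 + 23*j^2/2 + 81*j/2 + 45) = 2*(j - 2)/(2*j + 5)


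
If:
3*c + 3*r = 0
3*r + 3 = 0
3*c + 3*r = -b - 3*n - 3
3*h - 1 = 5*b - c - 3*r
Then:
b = -3*n - 3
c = 1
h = -5*n - 4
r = -1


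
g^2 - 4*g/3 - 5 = (g - 3)*(g + 5/3)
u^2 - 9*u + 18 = (u - 6)*(u - 3)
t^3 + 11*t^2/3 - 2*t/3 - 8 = (t - 4/3)*(t + 2)*(t + 3)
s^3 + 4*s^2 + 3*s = s*(s + 1)*(s + 3)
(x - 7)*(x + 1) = x^2 - 6*x - 7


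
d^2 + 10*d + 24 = (d + 4)*(d + 6)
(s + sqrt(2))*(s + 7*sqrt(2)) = s^2 + 8*sqrt(2)*s + 14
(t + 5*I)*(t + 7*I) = t^2 + 12*I*t - 35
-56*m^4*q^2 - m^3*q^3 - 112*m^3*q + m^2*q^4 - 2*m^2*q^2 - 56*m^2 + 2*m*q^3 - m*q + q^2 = (-8*m + q)*(7*m + q)*(m*q + 1)^2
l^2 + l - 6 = (l - 2)*(l + 3)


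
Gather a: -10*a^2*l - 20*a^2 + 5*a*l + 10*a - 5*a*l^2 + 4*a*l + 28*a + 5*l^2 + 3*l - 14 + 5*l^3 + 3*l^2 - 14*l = a^2*(-10*l - 20) + a*(-5*l^2 + 9*l + 38) + 5*l^3 + 8*l^2 - 11*l - 14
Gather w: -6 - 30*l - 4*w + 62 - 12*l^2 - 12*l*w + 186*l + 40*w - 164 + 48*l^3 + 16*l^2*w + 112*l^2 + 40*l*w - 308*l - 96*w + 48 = 48*l^3 + 100*l^2 - 152*l + w*(16*l^2 + 28*l - 60) - 60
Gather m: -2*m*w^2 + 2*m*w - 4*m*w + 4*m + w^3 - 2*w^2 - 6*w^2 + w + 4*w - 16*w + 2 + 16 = m*(-2*w^2 - 2*w + 4) + w^3 - 8*w^2 - 11*w + 18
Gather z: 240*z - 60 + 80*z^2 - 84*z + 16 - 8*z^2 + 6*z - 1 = 72*z^2 + 162*z - 45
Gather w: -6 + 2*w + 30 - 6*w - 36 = -4*w - 12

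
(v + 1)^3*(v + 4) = v^4 + 7*v^3 + 15*v^2 + 13*v + 4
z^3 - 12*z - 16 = (z - 4)*(z + 2)^2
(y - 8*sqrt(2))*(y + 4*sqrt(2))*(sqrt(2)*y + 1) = sqrt(2)*y^3 - 7*y^2 - 68*sqrt(2)*y - 64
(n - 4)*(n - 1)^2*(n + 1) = n^4 - 5*n^3 + 3*n^2 + 5*n - 4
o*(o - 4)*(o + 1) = o^3 - 3*o^2 - 4*o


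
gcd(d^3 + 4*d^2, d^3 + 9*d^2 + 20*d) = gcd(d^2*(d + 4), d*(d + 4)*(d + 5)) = d^2 + 4*d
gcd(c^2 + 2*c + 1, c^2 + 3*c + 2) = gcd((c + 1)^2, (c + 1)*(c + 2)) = c + 1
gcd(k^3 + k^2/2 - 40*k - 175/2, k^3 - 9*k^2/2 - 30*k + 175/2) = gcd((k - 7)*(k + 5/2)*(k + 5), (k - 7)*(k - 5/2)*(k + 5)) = k^2 - 2*k - 35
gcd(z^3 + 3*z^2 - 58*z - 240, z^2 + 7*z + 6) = z + 6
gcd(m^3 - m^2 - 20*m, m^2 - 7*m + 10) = m - 5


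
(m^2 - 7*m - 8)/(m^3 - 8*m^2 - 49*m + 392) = (m + 1)/(m^2 - 49)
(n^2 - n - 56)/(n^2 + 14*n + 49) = (n - 8)/(n + 7)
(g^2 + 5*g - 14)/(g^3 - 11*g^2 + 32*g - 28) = (g + 7)/(g^2 - 9*g + 14)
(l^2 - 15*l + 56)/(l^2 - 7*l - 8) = (l - 7)/(l + 1)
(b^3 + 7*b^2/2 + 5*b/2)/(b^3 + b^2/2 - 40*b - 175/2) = b*(b + 1)/(b^2 - 2*b - 35)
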